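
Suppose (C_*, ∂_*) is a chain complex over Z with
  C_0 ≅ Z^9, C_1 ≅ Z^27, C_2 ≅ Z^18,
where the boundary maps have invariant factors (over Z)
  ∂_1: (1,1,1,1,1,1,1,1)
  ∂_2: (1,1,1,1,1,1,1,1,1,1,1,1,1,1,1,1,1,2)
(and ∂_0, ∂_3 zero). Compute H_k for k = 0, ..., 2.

H_0 ≅ Z,  H_1 ≅ Z ⊕ Z/2Z,  H_2 = 0.

H_0: b_0 = 9 − 0 − 8 = 1; torsion from ∂_1 factors > 1: none. So H_0 ≅ Z.
H_1: b_1 = 27 − 8 − 18 = 1; torsion from ∂_2 factors > 1: [2]. So H_1 ≅ Z ⊕ Z/2Z.
H_2: b_2 = 18 − 18 − 0 = 0; torsion from ∂_3 factors > 1: none. So H_2 ≅ 0.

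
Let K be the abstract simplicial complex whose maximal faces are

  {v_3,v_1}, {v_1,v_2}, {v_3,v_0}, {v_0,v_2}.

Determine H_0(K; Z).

We work with the vertex ordering v_0 < v_1 < v_2 < v_3. The simplices of K, each written with vertices in increasing order, are:

  0-simplices (4): [v_0], [v_1], [v_2], [v_3]
  1-simplices (4): [v_0,v_2], [v_0,v_3], [v_1,v_2], [v_1,v_3]

so the chain groups are C_0 ≅ Z^4, C_1 ≅ Z^4.

Boundary ∂_1: C_1 → C_0 sends each edge [p,q] (with p < q) to q − p. For instance
  ∂[v_1,v_2] = [v_2] − [v_1].
The resulting 4×4 matrix has rank 3, and its Smith normal form has invariant factors (1,1,1).

Now H_k = ker ∂_k / im ∂_{k+1}, so:

  H_0: rank C_0 − rank ∂_1 = 4 − 3 = 1, and the invariant factors of ∂_1 are all 1, so H_0 ≅ Z.

H_0 ≅ Z.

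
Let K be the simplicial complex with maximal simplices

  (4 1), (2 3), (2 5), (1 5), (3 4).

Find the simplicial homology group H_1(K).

Order the vertices as 1 < 2 < 3 < 4 < 5. Listing each simplex with vertices in this order, K has dimension 1 with simplices:

  0-simplices (5): [1], [2], [3], [4], [5]
  1-simplices (5): [1,4], [1,5], [2,3], [2,5], [3,4]

Hence C_0 ≅ Z^5, C_1 ≅ Z^5.

∂_1: C_1 → C_0 maps an edge to its endpoints' difference, ∂[p,q] = q − p.
The 5×5 boundary matrix has rank 4 and Smith normal form diag(1,1,1,1).

Now H_k = ker ∂_k / im ∂_{k+1}, so:

  H_1: rank ker ∂_1 − rank ∂_2 = (5 − 4) − 0 = 1, and there is no ∂_2, so H_1 = Z.

(K is a triangulation of the circle S^1.)

H_1 ≅ Z.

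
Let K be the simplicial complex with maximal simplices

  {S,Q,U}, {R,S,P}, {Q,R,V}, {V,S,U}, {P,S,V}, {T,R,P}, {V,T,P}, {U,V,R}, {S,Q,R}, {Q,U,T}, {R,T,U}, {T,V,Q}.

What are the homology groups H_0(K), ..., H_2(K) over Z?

Fix the vertex order P < Q < R < S < T < U < V and write every simplex with vertices in increasing order. Then dim K = 2 and the simplices of K are:

  0-simplices (7): P, Q, R, S, T, U, V
  1-simplices (18): PR, PS, PT, PV, QR, QS, QT, QU, QV, RS, RT, RU, RV, SU, SV, TU, TV, UV
  2-simplices (12): PRS, PRT, PSV, PTV, QRS, QRV, QSU, QTU, QTV, RTU, RUV, SUV

so the chain groups are C_0 ≅ Z^7, C_1 ≅ Z^18, C_2 ≅ Z^12.

Boundary ∂_1: C_1 → C_0 maps an edge to its endpoints' difference, ∂[p,q] = q − p.
The 7×18 boundary matrix has rank 6 and Smith normal form diag(1,1,1,1,1,1).

∂_2: C_2 → C_1 sends each 2-simplex [p,q,r] to [q,r] − [p,r] + [p,q]. For instance
  ∂PSV = SV − PV + PS,
  ∂RTU = TU − RU + RT.
This gives a 18×12 integer matrix of rank 12; reducing to Smith normal form yields diagonal entries (1,1,1,1,1,1,1,1,1,1,1,2).

Computing H_k = (kernel of ∂_k) / (image of ∂_{k+1}):

  H_0: rank C_0 − rank ∂_1 = 7 − 6 = 1, and the invariant factors of ∂_1 are all 1, so H_0 = Z.
  H_1: rank ker ∂_1 − rank ∂_2 = (18 − 6) − 12 = 0, and ∂_2 has invariant factor 2 > 1, so H_1 = Z/2.
  H_2: rank ker ∂_2 − rank ∂_3 = (12 − 12) − 0 = 0, and there is no ∂_3, so H_2 = 0.

(K is a triangulation of the real projective plane RP^2.)

H_0 ≅ Z,  H_1 ≅ Z/2,  H_2 = 0.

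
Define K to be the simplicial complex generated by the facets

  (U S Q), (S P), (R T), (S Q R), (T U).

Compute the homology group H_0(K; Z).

H_0 = Z.

K has 6 vertices, 8 edges, 2 triangles.
rank ∂_0 = 0, rank ∂_1 = 5 ⇒ b_0 = 6 − 0 − 5 = 1; all invariant factors of ∂_1 are 1 so no torsion. So H_0 = Z.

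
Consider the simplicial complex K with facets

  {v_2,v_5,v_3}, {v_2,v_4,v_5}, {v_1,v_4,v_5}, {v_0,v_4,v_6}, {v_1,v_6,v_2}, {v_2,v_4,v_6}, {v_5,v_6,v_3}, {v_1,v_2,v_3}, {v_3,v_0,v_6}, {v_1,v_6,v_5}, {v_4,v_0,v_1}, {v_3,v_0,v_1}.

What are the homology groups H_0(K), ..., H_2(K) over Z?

K has 7 vertices, 18 edges, 12 triangles.
rank ∂_0 = 0, rank ∂_1 = 6 ⇒ b_0 = 7 − 0 − 6 = 1; all invariant factors of ∂_1 are 1 so no torsion. So H_0 = Z.
rank ∂_1 = 6, rank ∂_2 = 12 ⇒ b_1 = 18 − 6 − 12 = 0; ∂_2 has invariant factor(s) [2] giving torsion. So H_1 = Z/2Z.
rank ∂_2 = 12, rank ∂_3 = 0 ⇒ b_2 = 12 − 12 − 0 = 0. So H_2 = 0.

H_0 = Z,  H_1 = Z/2Z,  H_2 = 0.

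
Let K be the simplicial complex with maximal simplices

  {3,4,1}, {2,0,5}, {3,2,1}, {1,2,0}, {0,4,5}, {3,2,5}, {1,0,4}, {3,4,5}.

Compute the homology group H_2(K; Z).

Take the total order 0 < 1 < 2 < 3 < 4 < 5 on the vertex set. Then K (dimension 2) consists of the simplices:

  0-simplices (6): [0], [1], [2], [3], [4], [5]
  1-simplices (12): [0,1], [0,2], [0,4], [0,5], [1,2], [1,3], [1,4], [2,3], [2,5], [3,4], [3,5], [4,5]
  2-simplices (8): [0,1,2], [0,1,4], [0,2,5], [0,4,5], [1,2,3], [1,3,4], [2,3,5], [3,4,5]

giving chain groups C_0 ≅ Z^6, C_1 ≅ Z^12, C_2 ≅ Z^8.

The boundary map ∂_1: C_1 → C_0 is given by ∂[p,q] = [q] − [p].
The resulting 6×12 matrix has rank 5, and its Smith normal form has invariant factors (1,1,1,1,1).

Boundary ∂_2: C_2 → C_1 acts by ∂[p,q,r] = [q,r] − [p,r] + [p,q]. For instance
  ∂[0,1,2] = [1,2] − [0,2] + [0,1],
  ∂[0,4,5] = [4,5] − [0,5] + [0,4].
The resulting 12×8 matrix has rank 7, and its Smith normal form has invariant factors (1,1,1,1,1,1,1).

Now H_k = ker ∂_k / im ∂_{k+1}, so:

  H_2: rank ker ∂_2 − rank ∂_3 = (8 − 7) − 0 = 1, and there is no ∂_3, so H_2 = Z.

H_2 ≅ Z.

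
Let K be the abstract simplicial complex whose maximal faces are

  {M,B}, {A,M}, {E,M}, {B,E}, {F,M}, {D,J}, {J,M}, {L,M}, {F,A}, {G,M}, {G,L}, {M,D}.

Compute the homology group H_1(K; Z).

Order the vertices as A < B < D < E < F < G < J < L < M. Listing each simplex with vertices in this order, K has dimension 1 with simplices:

  0-simplices (9): A, B, D, E, F, G, J, L, M
  1-simplices (12): AF, AM, BE, BM, DJ, DM, EM, FM, GL, GM, JM, LM

giving chain groups C_0 ≅ Z^9, C_1 ≅ Z^12.

Boundary ∂_1: C_1 → C_0 sends each edge [p,q] (with p < q) to q − p. For instance
  ∂BE = E − B.
As a 9×12 matrix over Z this has rank 8, with invariant factors (1,1,1,1,1,1,1,1).

From H_k ≅ ker(∂_k) / im(∂_{k+1}) we obtain:

  H_1: rank ker ∂_1 − rank ∂_2 = (12 − 8) − 0 = 4, and there is no ∂_2, so H_1 ≅ Z^4.

H_1 ≅ Z^4.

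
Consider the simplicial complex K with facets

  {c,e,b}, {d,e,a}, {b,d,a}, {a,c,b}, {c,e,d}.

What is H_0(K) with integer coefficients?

H_0 = Z.

Take the total order a < b < c < d < e on the vertex set. Then K (dimension 2) consists of the simplices:

  0-simplices (5): a, b, c, d, e
  1-simplices (10): ab, ac, ad, ae, bc, bd, be, cd, ce, de
  2-simplices (5): abc, abd, ade, bce, cde

giving chain groups C_0 ≅ Z^5, C_1 ≅ Z^10, C_2 ≅ Z^5.

∂_1: C_1 → C_0 sends each edge [p,q] (with p < q) to q − p.
This gives a 5×10 integer matrix of rank 4; reducing to Smith normal form yields diagonal entries (1,1,1,1).

Boundary ∂_2: C_2 → C_1 sends each 2-simplex [p,q,r] to [q,r] − [p,r] + [p,q]. For instance
  ∂cde = de − ce + cd,
  ∂bce = ce − be + bc.
The resulting 10×5 matrix has rank 5, and its Smith normal form has invariant factors (1,1,1,1,1).

Computing H_k = (kernel of ∂_k) / (image of ∂_{k+1}):

  H_0: rank C_0 − rank ∂_1 = 5 − 4 = 1, and the invariant factors of ∂_1 are all 1, so H_0 = Z.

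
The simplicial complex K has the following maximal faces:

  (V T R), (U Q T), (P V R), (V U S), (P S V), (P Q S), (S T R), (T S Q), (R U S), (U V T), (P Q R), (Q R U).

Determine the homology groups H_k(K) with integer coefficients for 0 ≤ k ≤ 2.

H_0 ≅ Z,  H_1 ≅ Z/2,  H_2 = 0.

We work with the vertex ordering P < Q < R < S < T < U < V. The simplices of K, each written with vertices in increasing order, are:

  0-simplices (7): P, Q, R, S, T, U, V
  1-simplices (18): PQ, PR, PS, PV, QR, QS, QT, QU, RS, RT, RU, RV, ST, SU, SV, TU, TV, UV
  2-simplices (12): PQR, PQS, PRV, PSV, QRU, QST, QTU, RST, RSU, RTV, SUV, TUV

Hence C_0 ≅ Z^7, C_1 ≅ Z^18, C_2 ≅ Z^12.

Boundary ∂_1: C_1 → C_0 maps an edge to its endpoints' difference, ∂[p,q] = q − p. For instance
  ∂PV = V − P.
The 7×18 boundary matrix has rank 6 and Smith normal form diag(1,1,1,1,1,1).

The boundary map ∂_2: C_2 → C_1 maps a triangle to the signed sum of its edges. For instance
  ∂QST = ST − QT + QS,
  ∂PRV = RV − PV + PR.
As a 18×12 matrix over Z this has rank 12, with invariant factors (1,1,1,1,1,1,1,1,1,1,1,2).

Reading off H_k = ker ∂_k / im ∂_{k+1}:

  H_0: rank C_0 − rank ∂_1 = 7 − 6 = 1, and the invariant factors of ∂_1 are all 1, so H_0 ≅ Z.
  H_1: rank ker ∂_1 − rank ∂_2 = (18 − 6) − 12 = 0, and ∂_2 has invariant factor 2 > 1, so H_1 ≅ Z/2.
  H_2: rank ker ∂_2 − rank ∂_3 = (12 − 12) − 0 = 0, and there is no ∂_3, so H_2 ≅ 0.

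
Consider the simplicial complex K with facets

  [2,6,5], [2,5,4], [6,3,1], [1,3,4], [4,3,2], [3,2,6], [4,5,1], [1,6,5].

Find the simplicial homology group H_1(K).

Fix the vertex order 1 < 2 < 3 < 4 < 5 < 6 and write every simplex with vertices in increasing order. Then dim K = 2 and the simplices of K are:

  0-simplices (6): [1], [2], [3], [4], [5], [6]
  1-simplices (12): [1,3], [1,4], [1,5], [1,6], [2,3], [2,4], [2,5], [2,6], [3,4], [3,6], [4,5], [5,6]
  2-simplices (8): [1,3,4], [1,3,6], [1,4,5], [1,5,6], [2,3,4], [2,3,6], [2,4,5], [2,5,6]

so the chain groups are C_0 ≅ Z^6, C_1 ≅ Z^12, C_2 ≅ Z^8.

∂_1: C_1 → C_0 sends each edge [p,q] (with p < q) to q − p. For instance
  ∂[1,5] = [5] − [1].
As a 6×12 matrix over Z this has rank 5, with invariant factors (1,1,1,1,1).

∂_2: C_2 → C_1 acts by ∂[p,q,r] = [q,r] − [p,r] + [p,q]. For instance
  ∂[1,3,6] = [3,6] − [1,6] + [1,3],
  ∂[2,3,4] = [3,4] − [2,4] + [2,3].
The resulting 12×8 matrix has rank 7, and its Smith normal form has invariant factors (1,1,1,1,1,1,1).

Computing H_k = (kernel of ∂_k) / (image of ∂_{k+1}):

  H_1: rank ker ∂_1 − rank ∂_2 = (12 − 5) − 7 = 0, and the invariant factors of ∂_2 are all 1, so H_1 = 0.

(K is a triangulation of the 2-sphere S^2.)

H_1 ≅ 0.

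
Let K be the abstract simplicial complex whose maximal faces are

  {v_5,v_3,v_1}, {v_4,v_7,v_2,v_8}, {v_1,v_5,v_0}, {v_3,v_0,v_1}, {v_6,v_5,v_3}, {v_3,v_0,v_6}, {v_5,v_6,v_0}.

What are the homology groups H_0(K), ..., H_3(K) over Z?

K has 9 vertices, 15 edges, 10 triangles, 1 3-simplex.
rank ∂_0 = 0, rank ∂_1 = 7 ⇒ b_0 = 9 − 0 − 7 = 2; all invariant factors of ∂_1 are 1 so no torsion. So H_0 = Z^2.
rank ∂_1 = 7, rank ∂_2 = 8 ⇒ b_1 = 15 − 7 − 8 = 0; all invariant factors of ∂_2 are 1 so no torsion. So H_1 = 0.
rank ∂_2 = 8, rank ∂_3 = 1 ⇒ b_2 = 10 − 8 − 1 = 1; all invariant factors of ∂_3 are 1 so no torsion. So H_2 = Z.
rank ∂_3 = 1, rank ∂_4 = 0 ⇒ b_3 = 1 − 1 − 0 = 0. So H_3 = 0.

H_0 ≅ Z^2,  H_1 = 0,  H_2 ≅ Z,  H_3 = 0.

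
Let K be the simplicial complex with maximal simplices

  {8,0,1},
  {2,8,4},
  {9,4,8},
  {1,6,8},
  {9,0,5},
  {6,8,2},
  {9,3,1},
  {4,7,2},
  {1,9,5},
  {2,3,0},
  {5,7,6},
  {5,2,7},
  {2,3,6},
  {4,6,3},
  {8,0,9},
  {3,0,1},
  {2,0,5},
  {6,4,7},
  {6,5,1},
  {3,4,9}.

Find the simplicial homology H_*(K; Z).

Take the total order 0 < 1 < 2 < 3 < 4 < 5 < 6 < 7 < 8 < 9 on the vertex set. Then K (dimension 2) consists of the simplices:

  0-simplices (10): [0], [1], [2], [3], [4], [5], [6], [7], [8], [9]
  1-simplices (30): (30 of them)
  2-simplices (20): (20 of them)

Hence C_0 ≅ Z^10, C_1 ≅ Z^30, C_2 ≅ Z^20.

The boundary map ∂_1: C_1 → C_0 maps an edge to its endpoints' difference, ∂[p,q] = q − p. For instance
  ∂[5,6] = [6] − [5].
This gives a 10×30 integer matrix of rank 9; reducing to Smith normal form yields diagonal entries (1,1,1,1,1,1,1,1,1).

The boundary map ∂_2: C_2 → C_1 acts by ∂[p,q,r] = [q,r] − [p,r] + [p,q]. For instance
  ∂[4,8,9] = [8,9] − [4,9] + [4,8],
  ∂[0,1,8] = [1,8] − [0,8] + [0,1].
The resulting 30×20 matrix has rank 20, and its Smith normal form has invariant factors (1,1,1,1,1,1,1,1,1,1,1,1,1,1,1,1,1,1,1,2).

Reading off H_k = ker ∂_k / im ∂_{k+1}:

  H_0: rank C_0 − rank ∂_1 = 10 − 9 = 1, and the invariant factors of ∂_1 are all 1, so H_0 ≅ Z.
  H_1: rank ker ∂_1 − rank ∂_2 = (30 − 9) − 20 = 1, and ∂_2 has invariant factor 2 > 1, so H_1 ≅ Z ⊕ Z/2Z.
  H_2: rank ker ∂_2 − rank ∂_3 = (20 − 20) − 0 = 0, and there is no ∂_3, so H_2 ≅ 0.

H_0 = Z,  H_1 = Z ⊕ Z/2Z,  H_2 = 0.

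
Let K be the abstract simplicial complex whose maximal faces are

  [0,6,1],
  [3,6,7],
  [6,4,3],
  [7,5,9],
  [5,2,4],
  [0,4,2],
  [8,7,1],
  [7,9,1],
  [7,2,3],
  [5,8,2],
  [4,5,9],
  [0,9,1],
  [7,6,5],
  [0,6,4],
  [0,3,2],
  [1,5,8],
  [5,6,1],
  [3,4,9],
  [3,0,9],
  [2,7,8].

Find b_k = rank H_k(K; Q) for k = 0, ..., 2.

Order the vertices as 0 < 1 < 2 < 3 < 4 < 5 < 6 < 7 < 8 < 9. Listing each simplex with vertices in this order, K has dimension 2 with simplices:

  0-simplices (10): [0], [1], [2], [3], [4], [5], [6], [7], [8], [9]
  1-simplices (30): (30 of them)
  2-simplices (20): (20 of them)

giving chain groups C_0 ≅ Z^10, C_1 ≅ Z^30, C_2 ≅ Z^20.

∂_1: C_1 → C_0 maps an edge to its endpoints' difference, ∂[p,q] = q − p. For instance
  ∂[5,8] = [8] − [5].
This gives a 10×30 integer matrix of rank 9; reducing to Smith normal form yields diagonal entries (1,1,1,1,1,1,1,1,1).

∂_2: C_2 → C_1 acts by ∂[p,q,r] = [q,r] − [p,r] + [p,q]. For instance
  ∂[0,2,4] = [2,4] − [0,4] + [0,2],
  ∂[5,6,7] = [6,7] − [5,7] + [5,6].
The resulting 30×20 matrix has rank 20, and its Smith normal form has invariant factors (1,1,1,1,1,1,1,1,1,1,1,1,1,1,1,1,1,1,1,2).

Computing H_k = (kernel of ∂_k) / (image of ∂_{k+1}):

  H_0: rank C_0 − rank ∂_1 = 10 − 9 = 1, and the invariant factors of ∂_1 are all 1, so H_0 = Z.
  H_1: rank ker ∂_1 − rank ∂_2 = (30 − 9) − 20 = 1, and ∂_2 has invariant factor 2 > 1, so H_1 = Z × Z/2.
  H_2: rank ker ∂_2 − rank ∂_3 = (20 − 20) − 0 = 0, and there is no ∂_3, so H_2 = 0.

Hence the Betti numbers are b_0 = 1, b_1 = 1, b_2 = 0.

b_0 = 1, b_1 = 1, b_2 = 0.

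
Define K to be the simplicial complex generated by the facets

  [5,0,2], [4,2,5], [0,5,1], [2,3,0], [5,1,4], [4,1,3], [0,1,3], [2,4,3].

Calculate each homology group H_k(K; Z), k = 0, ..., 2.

Take the total order 0 < 1 < 2 < 3 < 4 < 5 on the vertex set. Then K (dimension 2) consists of the simplices:

  0-simplices (6): [0], [1], [2], [3], [4], [5]
  1-simplices (12): [0,1], [0,2], [0,3], [0,5], [1,3], [1,4], [1,5], [2,3], [2,4], [2,5], [3,4], [4,5]
  2-simplices (8): [0,1,3], [0,1,5], [0,2,3], [0,2,5], [1,3,4], [1,4,5], [2,3,4], [2,4,5]

Hence C_0 ≅ Z^6, C_1 ≅ Z^12, C_2 ≅ Z^8.

Boundary ∂_1: C_1 → C_0 is given by ∂[p,q] = [q] − [p].
The 6×12 boundary matrix has rank 5 and Smith normal form diag(1,1,1,1,1).

Boundary ∂_2: C_2 → C_1 acts by ∂[p,q,r] = [q,r] − [p,r] + [p,q]. For instance
  ∂[0,1,5] = [1,5] − [0,5] + [0,1],
  ∂[1,3,4] = [3,4] − [1,4] + [1,3].
The resulting 12×8 matrix has rank 7, and its Smith normal form has invariant factors (1,1,1,1,1,1,1).

From H_k ≅ ker(∂_k) / im(∂_{k+1}) we obtain:

  H_0: rank C_0 − rank ∂_1 = 6 − 5 = 1, and the invariant factors of ∂_1 are all 1, so H_0 = Z.
  H_1: rank ker ∂_1 − rank ∂_2 = (12 − 5) − 7 = 0, and the invariant factors of ∂_2 are all 1, so H_1 = 0.
  H_2: rank ker ∂_2 − rank ∂_3 = (8 − 7) − 0 = 1, and there is no ∂_3, so H_2 = Z.

H_0 ≅ Z,  H_1 = 0,  H_2 ≅ Z.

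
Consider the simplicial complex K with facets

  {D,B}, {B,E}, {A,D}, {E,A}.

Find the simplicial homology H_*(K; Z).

Fix the vertex order A < B < D < E and write every simplex with vertices in increasing order. Then dim K = 1 and the simplices of K are:

  0-simplices (4): A, B, D, E
  1-simplices (4): AD, AE, BD, BE

giving chain groups C_0 ≅ Z^4, C_1 ≅ Z^4.

Boundary ∂_1: C_1 → C_0 is given by ∂[p,q] = [q] − [p]. For instance
  ∂AD = D − A.
The resulting 4×4 matrix has rank 3, and its Smith normal form has invariant factors (1,1,1).

From H_k ≅ ker(∂_k) / im(∂_{k+1}) we obtain:

  H_0: rank C_0 − rank ∂_1 = 4 − 3 = 1, and the invariant factors of ∂_1 are all 1, so H_0 = Z.
  H_1: rank ker ∂_1 − rank ∂_2 = (4 − 3) − 0 = 1, and there is no ∂_2, so H_1 = Z.

H_0 = Z,  H_1 = Z.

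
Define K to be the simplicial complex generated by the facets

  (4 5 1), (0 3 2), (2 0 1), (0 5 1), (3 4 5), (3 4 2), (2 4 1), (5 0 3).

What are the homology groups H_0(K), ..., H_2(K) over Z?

H_0 = Z,  H_1 = 0,  H_2 = Z.

K has 6 vertices, 12 edges, 8 triangles.
rank ∂_0 = 0, rank ∂_1 = 5 ⇒ b_0 = 6 − 0 − 5 = 1; all invariant factors of ∂_1 are 1 so no torsion. So H_0 ≅ Z.
rank ∂_1 = 5, rank ∂_2 = 7 ⇒ b_1 = 12 − 5 − 7 = 0; all invariant factors of ∂_2 are 1 so no torsion. So H_1 ≅ 0.
rank ∂_2 = 7, rank ∂_3 = 0 ⇒ b_2 = 8 − 7 − 0 = 1. So H_2 ≅ Z.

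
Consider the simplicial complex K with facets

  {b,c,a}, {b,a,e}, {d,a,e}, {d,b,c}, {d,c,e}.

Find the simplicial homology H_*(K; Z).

H_0 = Z,  H_1 = Z,  H_2 = 0.

Order the vertices as a < b < c < d < e. Listing each simplex with vertices in this order, K has dimension 2 with simplices:

  0-simplices (5): a, b, c, d, e
  1-simplices (10): ab, ac, ad, ae, bc, bd, be, cd, ce, de
  2-simplices (5): abc, abe, ade, bcd, cde

Hence C_0 ≅ Z^5, C_1 ≅ Z^10, C_2 ≅ Z^5.

The boundary map ∂_1: C_1 → C_0 maps an edge to its endpoints' difference, ∂[p,q] = q − p. For instance
  ∂de = e − d.
The 5×10 boundary matrix has rank 4 and Smith normal form diag(1,1,1,1).

∂_2: C_2 → C_1 acts by ∂[p,q,r] = [q,r] − [p,r] + [p,q]. For instance
  ∂bcd = cd − bd + bc,
  ∂ade = de − ae + ad.
The 10×5 boundary matrix has rank 5 and Smith normal form diag(1,1,1,1,1).

From H_k ≅ ker(∂_k) / im(∂_{k+1}) we obtain:

  H_0: rank C_0 − rank ∂_1 = 5 − 4 = 1, and the invariant factors of ∂_1 are all 1, so H_0 ≅ Z.
  H_1: rank ker ∂_1 − rank ∂_2 = (10 − 4) − 5 = 1, and the invariant factors of ∂_2 are all 1, so H_1 ≅ Z.
  H_2: rank ker ∂_2 − rank ∂_3 = (5 − 5) − 0 = 0, and there is no ∂_3, so H_2 ≅ 0.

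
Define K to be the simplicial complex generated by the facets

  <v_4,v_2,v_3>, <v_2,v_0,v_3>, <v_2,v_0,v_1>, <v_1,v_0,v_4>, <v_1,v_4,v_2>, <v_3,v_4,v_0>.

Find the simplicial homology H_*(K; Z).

We work with the vertex ordering v_0 < v_1 < v_2 < v_3 < v_4. The simplices of K, each written with vertices in increasing order, are:

  0-simplices (5): [v_0], [v_1], [v_2], [v_3], [v_4]
  1-simplices (9): [v_0,v_1], [v_0,v_2], [v_0,v_3], [v_0,v_4], [v_1,v_2], [v_1,v_4], [v_2,v_3], [v_2,v_4], [v_3,v_4]
  2-simplices (6): [v_0,v_1,v_2], [v_0,v_1,v_4], [v_0,v_2,v_3], [v_0,v_3,v_4], [v_1,v_2,v_4], [v_2,v_3,v_4]

giving chain groups C_0 ≅ Z^5, C_1 ≅ Z^9, C_2 ≅ Z^6.

∂_1: C_1 → C_0 sends each edge [p,q] (with p < q) to q − p. For instance
  ∂[v_1,v_2] = [v_2] − [v_1].
As a 5×9 matrix over Z this has rank 4, with invariant factors (1,1,1,1).

Boundary ∂_2: C_2 → C_1 maps a triangle to the signed sum of its edges. For instance
  ∂[v_0,v_1,v_2] = [v_1,v_2] − [v_0,v_2] + [v_0,v_1],
  ∂[v_1,v_2,v_4] = [v_2,v_4] − [v_1,v_4] + [v_1,v_2].
The 9×6 boundary matrix has rank 5 and Smith normal form diag(1,1,1,1,1).

Computing H_k = (kernel of ∂_k) / (image of ∂_{k+1}):

  H_0: rank C_0 − rank ∂_1 = 5 − 4 = 1, and the invariant factors of ∂_1 are all 1, so H_0 ≅ Z.
  H_1: rank ker ∂_1 − rank ∂_2 = (9 − 4) − 5 = 0, and the invariant factors of ∂_2 are all 1, so H_1 ≅ 0.
  H_2: rank ker ∂_2 − rank ∂_3 = (6 − 5) − 0 = 1, and there is no ∂_3, so H_2 ≅ Z.

As a check, the Euler characteristic is 5 − 9 + 6 = 2, which agrees with 1 − 0 + 1 = 2.
(K is a triangulation of the 2-sphere S^2.)

H_0 ≅ Z,  H_1 = 0,  H_2 ≅ Z.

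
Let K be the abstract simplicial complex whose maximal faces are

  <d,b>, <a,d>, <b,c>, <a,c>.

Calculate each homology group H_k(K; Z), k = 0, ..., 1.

Order the vertices as a < b < c < d. Listing each simplex with vertices in this order, K has dimension 1 with simplices:

  0-simplices (4): a, b, c, d
  1-simplices (4): ac, ad, bc, bd

so the chain groups are C_0 ≅ Z^4, C_1 ≅ Z^4.

Boundary ∂_1: C_1 → C_0 maps an edge to its endpoints' difference, ∂[p,q] = q − p. For instance
  ∂ac = c − a.
As a 4×4 matrix over Z this has rank 3, with invariant factors (1,1,1).

Now H_k = ker ∂_k / im ∂_{k+1}, so:

  H_0: rank C_0 − rank ∂_1 = 4 − 3 = 1, and the invariant factors of ∂_1 are all 1, so H_0 = Z.
  H_1: rank ker ∂_1 − rank ∂_2 = (4 − 3) − 0 = 1, and there is no ∂_2, so H_1 = Z.

(K is a triangulation of the circle S^1.)

H_0 = Z,  H_1 = Z.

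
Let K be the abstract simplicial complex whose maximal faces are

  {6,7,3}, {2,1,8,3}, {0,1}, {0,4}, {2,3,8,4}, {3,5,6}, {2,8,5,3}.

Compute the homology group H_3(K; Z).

Take the total order 0 < 1 < 2 < 3 < 4 < 5 < 6 < 7 < 8 on the vertex set. Then K (dimension 3) consists of the simplices:

  0-simplices (9): [0], [1], [2], [3], [4], [5], [6], [7], [8]
  1-simplices (18): [0,1], [0,4], [1,2], [1,3], [1,8], [2,3], [2,4], [2,5], [2,8], [3,4], [3,5], [3,6], [3,7], [3,8], [4,8], [5,6], [5,8], [6,7]
  2-simplices (12): [1,2,3], [1,2,8], [1,3,8], [2,3,4], [2,3,5], [2,3,8], [2,4,8], [2,5,8], [3,4,8], [3,5,6], [3,5,8], [3,6,7]
  3-simplices (3): [1,2,3,8], [2,3,4,8], [2,3,5,8]

giving chain groups C_0 ≅ Z^9, C_1 ≅ Z^18, C_2 ≅ Z^12, C_3 ≅ Z^3.

Boundary ∂_1: C_1 → C_0 maps an edge to its endpoints' difference, ∂[p,q] = q − p. For instance
  ∂[5,6] = [6] − [5].
As a 9×18 matrix over Z this has rank 8, with invariant factors (1,1,1,1,1,1,1,1).

Boundary ∂_2: C_2 → C_1 maps a triangle to the signed sum of its edges. For instance
  ∂[2,3,4] = [3,4] − [2,4] + [2,3],
  ∂[2,5,8] = [5,8] − [2,8] + [2,5].
The resulting 18×12 matrix has rank 9, and its Smith normal form has invariant factors (1,1,1,1,1,1,1,1,1).

Boundary ∂_3: C_3 → C_2 sends each 3-simplex σ to the alternating sum Σ_i (−1)^i (σ with its i-th vertex removed). For instance
  ∂[2,3,4,8] = [3,4,8] − [2,4,8] + [2,3,8] − [2,3,4],
  ∂[2,3,5,8] = [3,5,8] − [2,5,8] + [2,3,8] − [2,3,5].
As a 12×3 matrix over Z this has rank 3, with invariant factors (1,1,1).

Computing H_k = (kernel of ∂_k) / (image of ∂_{k+1}):

  H_3: rank ker ∂_3 − rank ∂_4 = (3 − 3) − 0 = 0, and there is no ∂_4, so H_3 ≅ 0.

H_3 ≅ 0.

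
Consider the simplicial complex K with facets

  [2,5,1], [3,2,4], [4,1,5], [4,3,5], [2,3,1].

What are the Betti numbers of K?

b_0 = 1, b_1 = 1, b_2 = 0.

Take the total order 1 < 2 < 3 < 4 < 5 on the vertex set. Then K (dimension 2) consists of the simplices:

  0-simplices (5): [1], [2], [3], [4], [5]
  1-simplices (10): [1,2], [1,3], [1,4], [1,5], [2,3], [2,4], [2,5], [3,4], [3,5], [4,5]
  2-simplices (5): [1,2,3], [1,2,5], [1,4,5], [2,3,4], [3,4,5]

so the chain groups are C_0 ≅ Z^5, C_1 ≅ Z^10, C_2 ≅ Z^5.

Boundary ∂_1: C_1 → C_0 sends each edge [p,q] (with p < q) to q − p. For instance
  ∂[1,5] = [5] − [1].
As a 5×10 matrix over Z this has rank 4, with invariant factors (1,1,1,1).

Boundary ∂_2: C_2 → C_1 sends each 2-simplex [p,q,r] to [q,r] − [p,r] + [p,q]. For instance
  ∂[1,2,3] = [2,3] − [1,3] + [1,2],
  ∂[3,4,5] = [4,5] − [3,5] + [3,4].
The resulting 10×5 matrix has rank 5, and its Smith normal form has invariant factors (1,1,1,1,1).

Reading off H_k = ker ∂_k / im ∂_{k+1}:

  H_0: rank C_0 − rank ∂_1 = 5 − 4 = 1, and the invariant factors of ∂_1 are all 1, so H_0 ≅ Z.
  H_1: rank ker ∂_1 − rank ∂_2 = (10 − 4) − 5 = 1, and the invariant factors of ∂_2 are all 1, so H_1 ≅ Z.
  H_2: rank ker ∂_2 − rank ∂_3 = (5 − 5) − 0 = 0, and there is no ∂_3, so H_2 ≅ 0.

As a check, the Euler characteristic is 5 − 10 + 5 = 0, which agrees with 1 − 1 + 0 = 0.
(K is a triangulation of the Möbius band.)

Hence the Betti numbers are b_0 = 1, b_1 = 1, b_2 = 0.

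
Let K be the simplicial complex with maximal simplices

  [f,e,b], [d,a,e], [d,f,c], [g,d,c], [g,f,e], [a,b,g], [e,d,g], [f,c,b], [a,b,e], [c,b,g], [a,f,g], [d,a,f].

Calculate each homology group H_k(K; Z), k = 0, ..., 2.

Fix the vertex order a < b < c < d < e < f < g and write every simplex with vertices in increasing order. Then dim K = 2 and the simplices of K are:

  0-simplices (7): a, b, c, d, e, f, g
  1-simplices (18): ab, ad, ae, af, ag, bc, be, bf, bg, cd, cf, cg, de, df, dg, ef, eg, fg
  2-simplices (12): abe, abg, ade, adf, afg, bcf, bcg, bef, cdf, cdg, deg, efg

so the chain groups are C_0 ≅ Z^7, C_1 ≅ Z^18, C_2 ≅ Z^12.

Boundary ∂_1: C_1 → C_0 is given by ∂[p,q] = [q] − [p]. For instance
  ∂af = f − a.
The resulting 7×18 matrix has rank 6, and its Smith normal form has invariant factors (1,1,1,1,1,1).

∂_2: C_2 → C_1 acts by ∂[p,q,r] = [q,r] − [p,r] + [p,q]. For instance
  ∂efg = fg − eg + ef,
  ∂bcf = cf − bf + bc.
As a 18×12 matrix over Z this has rank 12, with invariant factors (1,1,1,1,1,1,1,1,1,1,1,2).

From H_k ≅ ker(∂_k) / im(∂_{k+1}) we obtain:

  H_0: rank C_0 − rank ∂_1 = 7 − 6 = 1, and the invariant factors of ∂_1 are all 1, so H_0 ≅ Z.
  H_1: rank ker ∂_1 − rank ∂_2 = (18 − 6) − 12 = 0, and ∂_2 has invariant factor 2 > 1, so H_1 ≅ Z/2Z.
  H_2: rank ker ∂_2 − rank ∂_3 = (12 − 12) − 0 = 0, and there is no ∂_3, so H_2 ≅ 0.

H_0 = Z,  H_1 = Z/2Z,  H_2 = 0.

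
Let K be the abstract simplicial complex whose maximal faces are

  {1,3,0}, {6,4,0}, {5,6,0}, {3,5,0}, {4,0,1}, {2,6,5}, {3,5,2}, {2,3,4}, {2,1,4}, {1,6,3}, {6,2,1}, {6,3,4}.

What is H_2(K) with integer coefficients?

H_2 = 0.

Fix the vertex order 0 < 1 < 2 < 3 < 4 < 5 < 6 and write every simplex with vertices in increasing order. Then dim K = 2 and the simplices of K are:

  0-simplices (7): [0], [1], [2], [3], [4], [5], [6]
  1-simplices (18): [0,1], [0,3], [0,4], [0,5], [0,6], [1,2], [1,3], [1,4], [1,6], [2,3], [2,4], [2,5], [2,6], [3,4], [3,5], [3,6], [4,6], [5,6]
  2-simplices (12): [0,1,3], [0,1,4], [0,3,5], [0,4,6], [0,5,6], [1,2,4], [1,2,6], [1,3,6], [2,3,4], [2,3,5], [2,5,6], [3,4,6]

giving chain groups C_0 ≅ Z^7, C_1 ≅ Z^18, C_2 ≅ Z^12.

Boundary ∂_1: C_1 → C_0 sends each edge [p,q] (with p < q) to q − p. For instance
  ∂[2,3] = [3] − [2].
As a 7×18 matrix over Z this has rank 6, with invariant factors (1,1,1,1,1,1).

Boundary ∂_2: C_2 → C_1 maps a triangle to the signed sum of its edges. For instance
  ∂[1,3,6] = [3,6] − [1,6] + [1,3],
  ∂[0,5,6] = [5,6] − [0,6] + [0,5].
The 18×12 boundary matrix has rank 12 and Smith normal form diag(1,1,1,1,1,1,1,1,1,1,1,2).

Computing H_k = (kernel of ∂_k) / (image of ∂_{k+1}):

  H_2: rank ker ∂_2 − rank ∂_3 = (12 − 12) − 0 = 0, and there is no ∂_3, so H_2 = 0.

(K is a triangulation of the real projective plane RP^2.)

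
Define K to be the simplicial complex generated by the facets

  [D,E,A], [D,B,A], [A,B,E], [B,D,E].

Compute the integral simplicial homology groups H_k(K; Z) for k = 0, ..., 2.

H_0 = Z,  H_1 = 0,  H_2 = Z.

Order the vertices as A < B < D < E. Listing each simplex with vertices in this order, K has dimension 2 with simplices:

  0-simplices (4): A, B, D, E
  1-simplices (6): AB, AD, AE, BD, BE, DE
  2-simplices (4): ABD, ABE, ADE, BDE

so the chain groups are C_0 ≅ Z^4, C_1 ≅ Z^6, C_2 ≅ Z^4.

The boundary map ∂_1: C_1 → C_0 is given by ∂[p,q] = [q] − [p].
This gives a 4×6 integer matrix of rank 3; reducing to Smith normal form yields diagonal entries (1,1,1).

Boundary ∂_2: C_2 → C_1 sends each 2-simplex [p,q,r] to [q,r] − [p,r] + [p,q]. For instance
  ∂BDE = DE − BE + BD,
  ∂ABD = BD − AD + AB.
The resulting 6×4 matrix has rank 3, and its Smith normal form has invariant factors (1,1,1).

Now H_k = ker ∂_k / im ∂_{k+1}, so:

  H_0: rank C_0 − rank ∂_1 = 4 − 3 = 1, and the invariant factors of ∂_1 are all 1, so H_0 = Z.
  H_1: rank ker ∂_1 − rank ∂_2 = (6 − 3) − 3 = 0, and the invariant factors of ∂_2 are all 1, so H_1 = 0.
  H_2: rank ker ∂_2 − rank ∂_3 = (4 − 3) − 0 = 1, and there is no ∂_3, so H_2 = Z.

(K is a triangulation of the 2-sphere S^2.)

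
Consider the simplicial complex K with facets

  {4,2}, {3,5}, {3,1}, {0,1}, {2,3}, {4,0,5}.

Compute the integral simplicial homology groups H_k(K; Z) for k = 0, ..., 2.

H_0 = Z,  H_1 = Z^2,  H_2 = 0.

Fix the vertex order 0 < 1 < 2 < 3 < 4 < 5 and write every simplex with vertices in increasing order. Then dim K = 2 and the simplices of K are:

  0-simplices (6): [0], [1], [2], [3], [4], [5]
  1-simplices (8): [0,1], [0,4], [0,5], [1,3], [2,3], [2,4], [3,5], [4,5]
  2-simplices (1): [0,4,5]

so the chain groups are C_0 ≅ Z^6, C_1 ≅ Z^8, C_2 ≅ Z^1.

∂_1: C_1 → C_0 maps an edge to its endpoints' difference, ∂[p,q] = q − p.
As a 6×8 matrix over Z this has rank 5, with invariant factors (1,1,1,1,1).

∂_2: C_2 → C_1 maps a triangle to the signed sum of its edges. For instance
  ∂[0,4,5] = [4,5] − [0,5] + [0,4].
The resulting 8×1 matrix has rank 1, and its Smith normal form has invariant factors (1).

Reading off H_k = ker ∂_k / im ∂_{k+1}:

  H_0: rank C_0 − rank ∂_1 = 6 − 5 = 1, and the invariant factors of ∂_1 are all 1, so H_0 = Z.
  H_1: rank ker ∂_1 − rank ∂_2 = (8 − 5) − 1 = 2, and the invariant factors of ∂_2 are all 1, so H_1 = Z^2.
  H_2: rank ker ∂_2 − rank ∂_3 = (1 − 1) − 0 = 0, and there is no ∂_3, so H_2 = 0.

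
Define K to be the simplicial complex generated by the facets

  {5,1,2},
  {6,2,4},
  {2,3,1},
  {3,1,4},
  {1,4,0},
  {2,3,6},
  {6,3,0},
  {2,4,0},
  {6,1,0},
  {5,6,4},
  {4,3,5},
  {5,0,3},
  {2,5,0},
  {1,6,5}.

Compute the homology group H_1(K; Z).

H_1 = Z^2.

Order the vertices as 0 < 1 < 2 < 3 < 4 < 5 < 6. Listing each simplex with vertices in this order, K has dimension 2 with simplices:

  0-simplices (7): [0], [1], [2], [3], [4], [5], [6]
  1-simplices (21): [0,1], [0,2], [0,3], [0,4], [0,5], [0,6], [1,2], [1,3], [1,4], [1,5], [1,6], [2,3], [2,4], [2,5], [2,6], [3,4], [3,5], [3,6], [4,5], [4,6], [5,6]
  2-simplices (14): [0,1,4], [0,1,6], [0,2,4], [0,2,5], [0,3,5], [0,3,6], [1,2,3], [1,2,5], [1,3,4], [1,5,6], [2,3,6], [2,4,6], [3,4,5], [4,5,6]

Hence C_0 ≅ Z^7, C_1 ≅ Z^21, C_2 ≅ Z^14.

Boundary ∂_1: C_1 → C_0 is given by ∂[p,q] = [q] − [p].
The resulting 7×21 matrix has rank 6, and its Smith normal form has invariant factors (1,1,1,1,1,1).

Boundary ∂_2: C_2 → C_1 acts by ∂[p,q,r] = [q,r] − [p,r] + [p,q]. For instance
  ∂[3,4,5] = [4,5] − [3,5] + [3,4],
  ∂[0,2,5] = [2,5] − [0,5] + [0,2].
The 21×14 boundary matrix has rank 13 and Smith normal form diag(1,1,1,1,1,1,1,1,1,1,1,1,1).

From H_k ≅ ker(∂_k) / im(∂_{k+1}) we obtain:

  H_1: rank ker ∂_1 − rank ∂_2 = (21 − 6) − 13 = 2, and the invariant factors of ∂_2 are all 1, so H_1 = Z^2.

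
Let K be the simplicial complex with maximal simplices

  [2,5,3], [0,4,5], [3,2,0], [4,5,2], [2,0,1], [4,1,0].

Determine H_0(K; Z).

H_0 = Z.

Order the vertices as 0 < 1 < 2 < 3 < 4 < 5. Listing each simplex with vertices in this order, K has dimension 2 with simplices:

  0-simplices (6): [0], [1], [2], [3], [4], [5]
  1-simplices (12): [0,1], [0,2], [0,3], [0,4], [0,5], [1,2], [1,4], [2,3], [2,4], [2,5], [3,5], [4,5]
  2-simplices (6): [0,1,2], [0,1,4], [0,2,3], [0,4,5], [2,3,5], [2,4,5]

giving chain groups C_0 ≅ Z^6, C_1 ≅ Z^12, C_2 ≅ Z^6.

∂_1: C_1 → C_0 is given by ∂[p,q] = [q] − [p]. For instance
  ∂[2,5] = [5] − [2].
As a 6×12 matrix over Z this has rank 5, with invariant factors (1,1,1,1,1).

∂_2: C_2 → C_1 acts by ∂[p,q,r] = [q,r] − [p,r] + [p,q]. For instance
  ∂[0,1,2] = [1,2] − [0,2] + [0,1],
  ∂[0,1,4] = [1,4] − [0,4] + [0,1].
As a 12×6 matrix over Z this has rank 6, with invariant factors (1,1,1,1,1,1).

Reading off H_k = ker ∂_k / im ∂_{k+1}:

  H_0: rank C_0 − rank ∂_1 = 6 − 5 = 1, and the invariant factors of ∂_1 are all 1, so H_0 ≅ Z.

(K is a triangulation of the cylinder S^1 x I.)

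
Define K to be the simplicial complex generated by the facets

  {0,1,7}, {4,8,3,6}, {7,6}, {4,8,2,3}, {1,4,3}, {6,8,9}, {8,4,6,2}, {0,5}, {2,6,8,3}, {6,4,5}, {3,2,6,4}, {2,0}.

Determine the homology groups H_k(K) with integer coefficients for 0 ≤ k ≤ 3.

H_0 ≅ Z,  H_1 ≅ Z^3,  H_2 = 0,  H_3 ≅ Z.

K has 10 vertices, 22 edges, 14 triangles, 5 3-simplices.
rank ∂_0 = 0, rank ∂_1 = 9 ⇒ b_0 = 10 − 0 − 9 = 1; all invariant factors of ∂_1 are 1 so no torsion. So H_0 = Z.
rank ∂_1 = 9, rank ∂_2 = 10 ⇒ b_1 = 22 − 9 − 10 = 3; all invariant factors of ∂_2 are 1 so no torsion. So H_1 = Z^3.
rank ∂_2 = 10, rank ∂_3 = 4 ⇒ b_2 = 14 − 10 − 4 = 0; all invariant factors of ∂_3 are 1 so no torsion. So H_2 = 0.
rank ∂_3 = 4, rank ∂_4 = 0 ⇒ b_3 = 5 − 4 − 0 = 1. So H_3 = Z.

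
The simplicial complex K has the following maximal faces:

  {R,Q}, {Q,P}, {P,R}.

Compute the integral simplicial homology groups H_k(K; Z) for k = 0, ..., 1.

H_0 = Z,  H_1 = Z.

We work with the vertex ordering P < Q < R. The simplices of K, each written with vertices in increasing order, are:

  0-simplices (3): P, Q, R
  1-simplices (3): PQ, PR, QR

Hence C_0 ≅ Z^3, C_1 ≅ Z^3.

∂_1: C_1 → C_0 is given by ∂[p,q] = [q] − [p].
The resulting 3×3 matrix has rank 2, and its Smith normal form has invariant factors (1,1).

Computing H_k = (kernel of ∂_k) / (image of ∂_{k+1}):

  H_0: rank C_0 − rank ∂_1 = 3 − 2 = 1, and the invariant factors of ∂_1 are all 1, so H_0 = Z.
  H_1: rank ker ∂_1 − rank ∂_2 = (3 − 2) − 0 = 1, and there is no ∂_2, so H_1 = Z.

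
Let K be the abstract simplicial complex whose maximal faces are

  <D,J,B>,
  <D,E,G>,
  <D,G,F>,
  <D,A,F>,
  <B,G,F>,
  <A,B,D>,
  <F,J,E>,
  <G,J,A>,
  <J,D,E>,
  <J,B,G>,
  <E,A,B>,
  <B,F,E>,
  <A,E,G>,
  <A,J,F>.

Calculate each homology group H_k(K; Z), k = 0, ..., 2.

H_0 ≅ Z,  H_1 ≅ Z^2,  H_2 ≅ Z.

We work with the vertex ordering A < B < D < E < F < G < J. The simplices of K, each written with vertices in increasing order, are:

  0-simplices (7): A, B, D, E, F, G, J
  1-simplices (21): AB, AD, AE, AF, AG, AJ, BD, BE, BF, BG, BJ, DE, DF, DG, DJ, EF, EG, EJ, FG, FJ, GJ
  2-simplices (14): ABD, ABE, ADF, AEG, AFJ, AGJ, BDJ, BEF, BFG, BGJ, DEG, DEJ, DFG, EFJ

Hence C_0 ≅ Z^7, C_1 ≅ Z^21, C_2 ≅ Z^14.

∂_1: C_1 → C_0 sends each edge [p,q] (with p < q) to q − p. For instance
  ∂EG = G − E.
The 7×21 boundary matrix has rank 6 and Smith normal form diag(1,1,1,1,1,1).

The boundary map ∂_2: C_2 → C_1 maps a triangle to the signed sum of its edges. For instance
  ∂ADF = DF − AF + AD,
  ∂BEF = EF − BF + BE.
The resulting 21×14 matrix has rank 13, and its Smith normal form has invariant factors (1,1,1,1,1,1,1,1,1,1,1,1,1).

Computing H_k = (kernel of ∂_k) / (image of ∂_{k+1}):

  H_0: rank C_0 − rank ∂_1 = 7 − 6 = 1, and the invariant factors of ∂_1 are all 1, so H_0 ≅ Z.
  H_1: rank ker ∂_1 − rank ∂_2 = (21 − 6) − 13 = 2, and the invariant factors of ∂_2 are all 1, so H_1 ≅ Z^2.
  H_2: rank ker ∂_2 − rank ∂_3 = (14 − 13) − 0 = 1, and there is no ∂_3, so H_2 ≅ Z.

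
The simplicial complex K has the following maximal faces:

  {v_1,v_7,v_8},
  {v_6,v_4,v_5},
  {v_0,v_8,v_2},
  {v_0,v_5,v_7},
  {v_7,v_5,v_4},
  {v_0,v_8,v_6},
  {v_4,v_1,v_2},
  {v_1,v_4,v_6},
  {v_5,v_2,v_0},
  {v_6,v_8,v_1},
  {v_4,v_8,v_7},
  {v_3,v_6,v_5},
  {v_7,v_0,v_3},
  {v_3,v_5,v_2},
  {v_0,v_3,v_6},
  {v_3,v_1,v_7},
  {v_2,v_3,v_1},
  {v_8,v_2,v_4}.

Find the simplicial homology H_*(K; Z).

Fix the vertex order v_0 < v_1 < v_2 < v_3 < v_4 < v_5 < v_6 < v_7 < v_8 and write every simplex with vertices in increasing order. Then dim K = 2 and the simplices of K are:

  0-simplices (9): [v_0], [v_1], [v_2], [v_3], [v_4], [v_5], [v_6], [v_7], [v_8]
  1-simplices (27): (27 of them)
  2-simplices (18): (18 of them)

giving chain groups C_0 ≅ Z^9, C_1 ≅ Z^27, C_2 ≅ Z^18.

The boundary map ∂_1: C_1 → C_0 maps an edge to its endpoints' difference, ∂[p,q] = q − p. For instance
  ∂[v_5,v_6] = [v_6] − [v_5].
As a 9×27 matrix over Z this has rank 8, with invariant factors (1,1,1,1,1,1,1,1).

The boundary map ∂_2: C_2 → C_1 maps a triangle to the signed sum of its edges. For instance
  ∂[v_0,v_2,v_5] = [v_2,v_5] − [v_0,v_5] + [v_0,v_2],
  ∂[v_1,v_2,v_3] = [v_2,v_3] − [v_1,v_3] + [v_1,v_2].
The 27×18 boundary matrix has rank 18 and Smith normal form diag(1,1,1,1,1,1,1,1,1,1,1,1,1,1,1,1,1,2).

From H_k ≅ ker(∂_k) / im(∂_{k+1}) we obtain:

  H_0: rank C_0 − rank ∂_1 = 9 − 8 = 1, and the invariant factors of ∂_1 are all 1, so H_0 = Z.
  H_1: rank ker ∂_1 − rank ∂_2 = (27 − 8) − 18 = 1, and ∂_2 has invariant factor 2 > 1, so H_1 = Z ⊕ Z/2Z.
  H_2: rank ker ∂_2 − rank ∂_3 = (18 − 18) − 0 = 0, and there is no ∂_3, so H_2 = 0.

As a check, the Euler characteristic is 9 − 27 + 18 = 0, which agrees with 1 − 1 + 0 = 0.

H_0 ≅ Z,  H_1 ≅ Z ⊕ Z/2Z,  H_2 = 0.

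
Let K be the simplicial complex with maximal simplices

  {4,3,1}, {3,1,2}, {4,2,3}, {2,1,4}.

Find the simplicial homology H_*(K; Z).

Take the total order 1 < 2 < 3 < 4 on the vertex set. Then K (dimension 2) consists of the simplices:

  0-simplices (4): [1], [2], [3], [4]
  1-simplices (6): [1,2], [1,3], [1,4], [2,3], [2,4], [3,4]
  2-simplices (4): [1,2,3], [1,2,4], [1,3,4], [2,3,4]

so the chain groups are C_0 ≅ Z^4, C_1 ≅ Z^6, C_2 ≅ Z^4.

Boundary ∂_1: C_1 → C_0 maps an edge to its endpoints' difference, ∂[p,q] = q − p.
The 4×6 boundary matrix has rank 3 and Smith normal form diag(1,1,1).

Boundary ∂_2: C_2 → C_1 maps a triangle to the signed sum of its edges. For instance
  ∂[1,3,4] = [3,4] − [1,4] + [1,3],
  ∂[2,3,4] = [3,4] − [2,4] + [2,3].
As a 6×4 matrix over Z this has rank 3, with invariant factors (1,1,1).

From H_k ≅ ker(∂_k) / im(∂_{k+1}) we obtain:

  H_0: rank C_0 − rank ∂_1 = 4 − 3 = 1, and the invariant factors of ∂_1 are all 1, so H_0 = Z.
  H_1: rank ker ∂_1 − rank ∂_2 = (6 − 3) − 3 = 0, and the invariant factors of ∂_2 are all 1, so H_1 = 0.
  H_2: rank ker ∂_2 − rank ∂_3 = (4 − 3) − 0 = 1, and there is no ∂_3, so H_2 = Z.

As a check, the Euler characteristic is 4 − 6 + 4 = 2, which agrees with 1 − 0 + 1 = 2.
(K is a triangulation of the 2-sphere S^2.)

H_0 = Z,  H_1 = 0,  H_2 = Z.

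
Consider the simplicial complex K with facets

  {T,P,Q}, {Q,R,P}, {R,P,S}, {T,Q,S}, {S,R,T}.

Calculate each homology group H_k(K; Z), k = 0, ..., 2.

H_0 = Z,  H_1 = Z,  H_2 = 0.

Take the total order P < Q < R < S < T on the vertex set. Then K (dimension 2) consists of the simplices:

  0-simplices (5): P, Q, R, S, T
  1-simplices (10): PQ, PR, PS, PT, QR, QS, QT, RS, RT, ST
  2-simplices (5): PQR, PQT, PRS, QST, RST

so the chain groups are C_0 ≅ Z^5, C_1 ≅ Z^10, C_2 ≅ Z^5.

∂_1: C_1 → C_0 is given by ∂[p,q] = [q] − [p].
This gives a 5×10 integer matrix of rank 4; reducing to Smith normal form yields diagonal entries (1,1,1,1).

The boundary map ∂_2: C_2 → C_1 sends each 2-simplex [p,q,r] to [q,r] − [p,r] + [p,q]. For instance
  ∂RST = ST − RT + RS,
  ∂PQT = QT − PT + PQ.
The resulting 10×5 matrix has rank 5, and its Smith normal form has invariant factors (1,1,1,1,1).

Reading off H_k = ker ∂_k / im ∂_{k+1}:

  H_0: rank C_0 − rank ∂_1 = 5 − 4 = 1, and the invariant factors of ∂_1 are all 1, so H_0 = Z.
  H_1: rank ker ∂_1 − rank ∂_2 = (10 − 4) − 5 = 1, and the invariant factors of ∂_2 are all 1, so H_1 = Z.
  H_2: rank ker ∂_2 − rank ∂_3 = (5 − 5) − 0 = 0, and there is no ∂_3, so H_2 = 0.

As a check, the Euler characteristic is 5 − 10 + 5 = 0, which agrees with 1 − 1 + 0 = 0.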